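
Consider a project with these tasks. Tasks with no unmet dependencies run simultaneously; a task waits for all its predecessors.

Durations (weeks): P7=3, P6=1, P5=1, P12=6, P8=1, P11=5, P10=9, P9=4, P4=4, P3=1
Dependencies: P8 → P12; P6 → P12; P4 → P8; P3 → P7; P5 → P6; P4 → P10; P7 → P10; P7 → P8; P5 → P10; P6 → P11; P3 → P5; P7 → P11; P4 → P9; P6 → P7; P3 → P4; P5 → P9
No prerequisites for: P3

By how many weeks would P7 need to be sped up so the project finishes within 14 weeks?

1

Current finish: 15 weeks; target: 14.
P7 is on every critical path, so each week cut from P7 cuts the finish by one (this holds down to a finish of 14).
Need 15 − 14 = 1 week off P7 → P7 becomes 2 weeks, finish becomes 14.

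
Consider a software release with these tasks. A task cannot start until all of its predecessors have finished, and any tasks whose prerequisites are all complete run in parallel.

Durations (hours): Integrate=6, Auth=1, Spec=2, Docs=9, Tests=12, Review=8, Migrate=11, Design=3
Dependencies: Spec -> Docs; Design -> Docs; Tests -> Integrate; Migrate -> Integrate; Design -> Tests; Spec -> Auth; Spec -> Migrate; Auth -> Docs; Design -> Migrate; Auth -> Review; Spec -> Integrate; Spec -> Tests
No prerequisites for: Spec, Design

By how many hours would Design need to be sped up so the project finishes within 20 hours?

1

Current finish: 21 hours; target: 20.
Design is on every critical path, so each hour cut from Design cuts the finish by one (this holds down to a finish of 20).
Need 21 − 20 = 1 hour off Design → Design becomes 2 hours, finish becomes 20.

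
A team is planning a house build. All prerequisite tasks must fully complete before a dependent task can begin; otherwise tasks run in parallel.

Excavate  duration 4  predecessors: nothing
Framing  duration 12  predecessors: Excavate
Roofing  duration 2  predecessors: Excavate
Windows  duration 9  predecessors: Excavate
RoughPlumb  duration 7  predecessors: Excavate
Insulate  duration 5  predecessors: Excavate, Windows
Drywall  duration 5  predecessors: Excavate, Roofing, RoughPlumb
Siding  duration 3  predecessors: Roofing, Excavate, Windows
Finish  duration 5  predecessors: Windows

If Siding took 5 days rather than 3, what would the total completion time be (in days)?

18

As given, the longest chain is Excavate→Windows→Insulate = 4+9+5 = 18, so the finish is 18 days.
Siding is off the critical path — its longest chain is 16 days, giving 2 of slack.
No other chain overtakes it, so the finish is 18 days.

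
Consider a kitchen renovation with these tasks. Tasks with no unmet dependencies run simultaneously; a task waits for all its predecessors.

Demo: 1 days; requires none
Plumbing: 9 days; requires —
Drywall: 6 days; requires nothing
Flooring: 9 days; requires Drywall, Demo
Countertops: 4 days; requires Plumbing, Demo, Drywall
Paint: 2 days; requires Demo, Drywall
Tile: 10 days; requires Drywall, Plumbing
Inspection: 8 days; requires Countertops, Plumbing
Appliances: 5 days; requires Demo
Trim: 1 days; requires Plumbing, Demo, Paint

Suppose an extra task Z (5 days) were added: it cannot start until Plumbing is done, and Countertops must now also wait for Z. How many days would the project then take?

26

Originally the project takes 21 days.
With Z inserted, Countertops now waits for max(Plumbing, Demo, Drywall, Z).
New critical path: Plumbing→Z→Countertops→Inspection = 9+5+4+8 = 26 ⇒ 26 days.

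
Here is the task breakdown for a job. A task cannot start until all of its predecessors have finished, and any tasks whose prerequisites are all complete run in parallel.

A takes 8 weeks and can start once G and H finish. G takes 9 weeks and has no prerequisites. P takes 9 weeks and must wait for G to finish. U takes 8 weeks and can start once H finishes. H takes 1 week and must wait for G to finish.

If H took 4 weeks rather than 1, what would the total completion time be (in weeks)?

Baseline: G→H→A = 9+1+8 = 18 → 18 weeks.
Since H is critical, the +3 change carries straight to that chain (now 21 weeks).
No other chain overtakes it, so the finish is 21 weeks.

21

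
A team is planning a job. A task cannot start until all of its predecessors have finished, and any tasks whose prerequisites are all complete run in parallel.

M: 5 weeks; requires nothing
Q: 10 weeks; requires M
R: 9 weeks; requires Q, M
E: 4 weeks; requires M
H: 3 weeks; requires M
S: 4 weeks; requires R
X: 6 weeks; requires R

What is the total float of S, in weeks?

2

Critical path: M→Q→R→X = 5+10+9+6 = 30, so the finish is 30 weeks.
The longest chain containing S totals 28 weeks.
So S can slip 30 − 28 = 2 weeks.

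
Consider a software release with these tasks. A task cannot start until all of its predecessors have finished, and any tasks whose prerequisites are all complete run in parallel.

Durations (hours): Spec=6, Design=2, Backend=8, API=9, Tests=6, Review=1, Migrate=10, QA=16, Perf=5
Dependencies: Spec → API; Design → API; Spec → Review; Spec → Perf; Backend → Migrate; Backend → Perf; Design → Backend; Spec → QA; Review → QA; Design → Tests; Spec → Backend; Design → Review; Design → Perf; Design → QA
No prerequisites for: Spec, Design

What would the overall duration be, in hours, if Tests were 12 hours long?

The binding path is Spec→Backend→Migrate = 6+8+10 = 24; finish at 24 hours.
Tests is off the critical path — its longest chain is 8 hours, giving 16 of slack.
The critical path is still Spec→Backend→Migrate; finish is now 24 hours.

24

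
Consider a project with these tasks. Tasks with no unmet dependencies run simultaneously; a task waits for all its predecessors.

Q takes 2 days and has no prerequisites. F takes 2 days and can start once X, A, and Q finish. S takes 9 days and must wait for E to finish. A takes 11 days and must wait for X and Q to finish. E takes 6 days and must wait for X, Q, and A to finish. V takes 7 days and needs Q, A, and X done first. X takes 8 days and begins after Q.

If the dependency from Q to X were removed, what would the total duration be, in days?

Before: longest chain Q→X→A→E→S = 2+8+11+6+9 = 36, finish 36.
Without Q→X, X's earliest start moves from 2 to 0.
After: X→A→E→S = 8+11+6+9 = 34 → 34 days.

34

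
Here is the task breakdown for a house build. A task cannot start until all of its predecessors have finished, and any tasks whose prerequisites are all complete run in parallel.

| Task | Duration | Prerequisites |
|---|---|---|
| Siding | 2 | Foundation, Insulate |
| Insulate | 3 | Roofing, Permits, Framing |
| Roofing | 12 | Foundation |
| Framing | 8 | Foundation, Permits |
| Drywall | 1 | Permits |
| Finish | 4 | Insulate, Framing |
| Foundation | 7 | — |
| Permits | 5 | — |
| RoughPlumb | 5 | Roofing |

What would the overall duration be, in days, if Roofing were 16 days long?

30

The binding path is Foundation→Roofing→Insulate→Finish = 7+12+3+4 = 26; finish at 26 days.
Since Roofing is critical, the +4 change carries straight to that chain (now 30 days).
The critical path is still Foundation→Roofing→Insulate→Finish; finish is now 30 days.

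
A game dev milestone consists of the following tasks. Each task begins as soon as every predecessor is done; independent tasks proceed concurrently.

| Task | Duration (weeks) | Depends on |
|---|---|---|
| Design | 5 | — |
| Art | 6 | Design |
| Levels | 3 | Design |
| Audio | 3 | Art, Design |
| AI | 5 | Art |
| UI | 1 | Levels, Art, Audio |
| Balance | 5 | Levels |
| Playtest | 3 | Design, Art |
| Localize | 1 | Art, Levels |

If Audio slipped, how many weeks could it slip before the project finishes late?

1

The longest chain is Design→Art→AI = 5+6+5 = 16; overall finish 16 weeks.
Audio finishes as early as 14 and must finish by 15.
So Audio can slip 15 − 14 = 1 week.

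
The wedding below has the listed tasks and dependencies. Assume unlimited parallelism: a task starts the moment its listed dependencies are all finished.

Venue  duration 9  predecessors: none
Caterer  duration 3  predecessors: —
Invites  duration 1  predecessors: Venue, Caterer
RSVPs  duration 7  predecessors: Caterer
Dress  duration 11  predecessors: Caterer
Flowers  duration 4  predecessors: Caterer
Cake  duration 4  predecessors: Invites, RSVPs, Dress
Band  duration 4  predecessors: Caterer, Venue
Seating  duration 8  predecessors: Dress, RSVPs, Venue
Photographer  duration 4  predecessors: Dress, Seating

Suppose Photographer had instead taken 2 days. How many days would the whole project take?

24

As given, the longest chain is Caterer→Dress→Seating→Photographer = 3+11+8+4 = 26, so the finish is 26 days.
Since Photographer is critical, the -2 change carries straight to that chain (now 24 days).
The critical path is still Caterer→Dress→Seating→Photographer; finish is now 24 days.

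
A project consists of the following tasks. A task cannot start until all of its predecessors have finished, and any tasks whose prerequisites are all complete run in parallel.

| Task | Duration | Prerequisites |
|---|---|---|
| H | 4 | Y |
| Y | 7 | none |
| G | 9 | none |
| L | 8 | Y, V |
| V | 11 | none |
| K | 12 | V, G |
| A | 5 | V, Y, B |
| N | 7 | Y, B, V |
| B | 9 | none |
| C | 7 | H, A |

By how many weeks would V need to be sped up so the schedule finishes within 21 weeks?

2

Current finish: 23 weeks; target: 21.
V is on every critical path, so each week cut from V cuts the finish by one (this holds down to a finish of 21).
Need 23 − 21 = 2 weeks off V → V becomes 9 weeks, finish becomes 21.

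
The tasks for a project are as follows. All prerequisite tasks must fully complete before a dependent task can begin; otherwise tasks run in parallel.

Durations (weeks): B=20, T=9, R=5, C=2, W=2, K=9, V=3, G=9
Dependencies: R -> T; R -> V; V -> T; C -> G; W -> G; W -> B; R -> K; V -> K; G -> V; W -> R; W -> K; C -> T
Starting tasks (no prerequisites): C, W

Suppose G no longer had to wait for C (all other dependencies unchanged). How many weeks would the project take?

Before: longest chain C→G→V→T = 2+9+3+9 = 23, finish 23.
Dropping C→G doesn't change G's earliest start (2); another predecessor still binds.
New critical path: W→G→V→T = 2+9+3+9 = 23 ⇒ 23 weeks.

23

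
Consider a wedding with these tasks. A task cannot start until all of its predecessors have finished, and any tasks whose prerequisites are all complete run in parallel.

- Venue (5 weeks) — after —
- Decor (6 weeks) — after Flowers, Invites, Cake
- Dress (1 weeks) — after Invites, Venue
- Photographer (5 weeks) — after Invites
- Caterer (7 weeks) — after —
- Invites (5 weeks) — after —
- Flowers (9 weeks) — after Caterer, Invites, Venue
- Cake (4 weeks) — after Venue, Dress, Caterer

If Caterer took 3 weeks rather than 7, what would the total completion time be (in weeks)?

As given, the longest chain is Caterer→Flowers→Decor = 7+9+6 = 22, so the finish is 22 weeks.
Since Caterer is critical, the -4 change carries straight to that chain (now 18 weeks).
New critical path: Venue→Flowers→Decor = 5+9+6 = 20 ⇒ 20 weeks.

20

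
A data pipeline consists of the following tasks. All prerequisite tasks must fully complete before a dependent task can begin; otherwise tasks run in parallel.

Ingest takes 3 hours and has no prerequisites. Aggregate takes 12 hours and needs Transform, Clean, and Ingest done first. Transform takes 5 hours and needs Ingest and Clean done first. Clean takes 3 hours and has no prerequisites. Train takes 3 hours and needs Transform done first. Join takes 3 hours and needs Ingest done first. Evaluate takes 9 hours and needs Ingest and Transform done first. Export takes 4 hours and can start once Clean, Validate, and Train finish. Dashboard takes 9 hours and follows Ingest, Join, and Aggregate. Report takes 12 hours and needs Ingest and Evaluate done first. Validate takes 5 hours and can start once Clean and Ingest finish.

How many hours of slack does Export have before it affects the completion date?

Critical path: Ingest→Transform→Aggregate→Dashboard = 3+5+12+9 = 29, so the finish is 29 hours.
The longest chain containing Export totals 15 hours.
So Export can slip 29 − 15 = 14 hours.

14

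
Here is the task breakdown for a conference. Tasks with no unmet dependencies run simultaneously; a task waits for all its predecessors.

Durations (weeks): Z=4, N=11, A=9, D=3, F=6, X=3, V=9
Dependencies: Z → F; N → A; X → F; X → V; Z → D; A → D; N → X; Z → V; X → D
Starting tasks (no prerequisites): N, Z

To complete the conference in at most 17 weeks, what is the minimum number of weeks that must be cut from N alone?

Current finish: 23 weeks; target: 17.
N is on every critical path, so each week cut from N cuts the finish by one (this holds down to a finish of 13).
Need 23 − 17 = 6 weeks off N → N becomes 5 weeks, finish becomes 17.

6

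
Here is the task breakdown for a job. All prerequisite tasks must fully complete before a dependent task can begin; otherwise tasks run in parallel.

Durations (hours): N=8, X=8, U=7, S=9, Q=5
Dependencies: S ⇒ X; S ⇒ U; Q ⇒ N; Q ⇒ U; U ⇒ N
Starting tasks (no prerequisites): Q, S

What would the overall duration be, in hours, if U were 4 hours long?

21

Baseline: S→U→N = 9+7+8 = 24 → 24 hours.
U is on the critical path; changing it to 4 makes that path 21 hours.
The critical path is still S→U→N; finish is now 21 hours.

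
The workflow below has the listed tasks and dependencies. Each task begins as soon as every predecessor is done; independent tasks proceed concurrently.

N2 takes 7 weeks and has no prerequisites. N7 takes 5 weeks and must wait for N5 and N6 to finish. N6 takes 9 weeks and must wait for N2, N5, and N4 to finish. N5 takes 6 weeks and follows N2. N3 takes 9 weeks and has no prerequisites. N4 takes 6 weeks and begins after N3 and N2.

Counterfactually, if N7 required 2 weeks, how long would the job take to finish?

26

The binding path is N3→N4→N6→N7 = 9+6+9+5 = 29; finish at 29 weeks.
N7 lies on that path, so at 2 weeks the path becomes 26 weeks.
No other chain overtakes it, so the finish is 26 weeks.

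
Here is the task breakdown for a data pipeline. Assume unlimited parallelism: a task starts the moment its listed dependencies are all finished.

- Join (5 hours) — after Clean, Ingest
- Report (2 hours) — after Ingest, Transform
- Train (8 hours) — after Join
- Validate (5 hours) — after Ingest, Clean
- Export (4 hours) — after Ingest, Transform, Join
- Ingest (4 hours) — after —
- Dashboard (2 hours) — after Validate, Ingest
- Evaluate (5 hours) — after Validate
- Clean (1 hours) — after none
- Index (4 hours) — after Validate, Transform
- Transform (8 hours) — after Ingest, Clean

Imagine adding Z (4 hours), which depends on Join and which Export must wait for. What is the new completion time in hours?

Originally the data pipeline takes 17 hours.
With Z inserted, Export now waits for max(Ingest, Transform, Join, Z).
New critical path: Ingest→Join→Z→Export = 4+5+4+4 = 17 ⇒ 17 hours.

17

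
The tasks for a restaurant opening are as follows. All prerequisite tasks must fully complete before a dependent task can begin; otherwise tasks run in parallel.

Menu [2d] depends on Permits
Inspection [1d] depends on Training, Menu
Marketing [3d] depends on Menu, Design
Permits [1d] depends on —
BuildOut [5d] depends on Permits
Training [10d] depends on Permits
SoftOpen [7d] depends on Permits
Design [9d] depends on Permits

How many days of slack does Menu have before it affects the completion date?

7

Permits→Design→Marketing = 1+9+3 = 13 sets the makespan at 13 days.
The longest chain containing Menu totals 6 days.
So Menu can slip 10 − 3 = 7 days.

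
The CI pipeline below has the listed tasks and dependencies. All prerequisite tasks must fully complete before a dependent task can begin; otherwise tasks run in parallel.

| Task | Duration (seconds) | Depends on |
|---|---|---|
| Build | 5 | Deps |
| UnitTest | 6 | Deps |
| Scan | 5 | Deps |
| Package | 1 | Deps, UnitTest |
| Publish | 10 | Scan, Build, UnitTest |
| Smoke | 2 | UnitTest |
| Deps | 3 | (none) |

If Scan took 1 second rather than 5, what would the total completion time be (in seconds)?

19

The binding path is Deps→UnitTest→Publish = 3+6+10 = 19; finish at 19 seconds.
Scan has 1 second of float (longest path through it is 18).
That remains the longest chain; total 19 seconds.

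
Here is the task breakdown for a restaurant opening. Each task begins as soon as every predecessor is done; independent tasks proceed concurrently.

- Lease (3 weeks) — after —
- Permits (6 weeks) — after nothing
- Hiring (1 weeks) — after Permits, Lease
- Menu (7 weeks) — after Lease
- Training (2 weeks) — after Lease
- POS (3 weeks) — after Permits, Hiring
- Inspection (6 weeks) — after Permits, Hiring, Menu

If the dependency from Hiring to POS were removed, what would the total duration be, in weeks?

16

Original critical path: Lease→Menu→Inspection = 3+7+6 = 16 ⇒ 16 weeks.
Without Hiring→POS, POS's earliest start moves from 7 to 6.
After: Lease→Menu→Inspection = 3+7+6 = 16 → 16 weeks.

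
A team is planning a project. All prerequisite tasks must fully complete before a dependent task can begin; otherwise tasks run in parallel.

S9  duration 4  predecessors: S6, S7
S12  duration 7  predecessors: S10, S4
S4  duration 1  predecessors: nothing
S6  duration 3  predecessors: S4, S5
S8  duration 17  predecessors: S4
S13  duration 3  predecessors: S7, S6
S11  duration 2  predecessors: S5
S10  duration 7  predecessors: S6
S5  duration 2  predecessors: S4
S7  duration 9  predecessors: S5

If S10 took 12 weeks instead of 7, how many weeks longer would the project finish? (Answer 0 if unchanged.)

5

Critical path before the change: S4→S5→S6→S10→S12 = 1+2+3+7+7 = 20 giving 20 weeks.
S10 lies on that path, so at 12 weeks the path becomes 25 weeks.
That remains the longest chain; total 25 weeks.
Change in finish: 25 − 20 = +5 weeks.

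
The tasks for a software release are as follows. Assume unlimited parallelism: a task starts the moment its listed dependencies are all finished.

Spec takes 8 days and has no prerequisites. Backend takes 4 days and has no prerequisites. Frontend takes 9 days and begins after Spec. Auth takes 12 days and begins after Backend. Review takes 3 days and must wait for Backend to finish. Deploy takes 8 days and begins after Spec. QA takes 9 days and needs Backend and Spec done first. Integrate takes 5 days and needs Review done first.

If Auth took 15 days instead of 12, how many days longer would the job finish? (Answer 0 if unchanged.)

Critical path before the change: Spec→Frontend = 8+9 = 17 giving 17 days.
Auth has 1 day of float (longest path through it is 16).
Now Backend→Auth = 4+15 = 19 is longest, so the finish becomes 19 days.
Change in finish: 19 − 17 = +2 days.

2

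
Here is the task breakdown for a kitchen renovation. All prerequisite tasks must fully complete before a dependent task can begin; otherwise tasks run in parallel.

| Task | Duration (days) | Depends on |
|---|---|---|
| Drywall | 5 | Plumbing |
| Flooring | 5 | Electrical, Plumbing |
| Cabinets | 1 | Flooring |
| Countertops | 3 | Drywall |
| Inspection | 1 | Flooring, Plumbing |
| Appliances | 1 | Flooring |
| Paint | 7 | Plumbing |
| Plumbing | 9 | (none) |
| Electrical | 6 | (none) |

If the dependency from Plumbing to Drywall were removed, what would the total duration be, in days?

Before: longest chain Plumbing→Drywall→Countertops = 9+5+3 = 17, finish 17.
Without Plumbing→Drywall, Drywall's earliest start moves from 9 to 0.
After: Plumbing→Paint = 9+7 = 16 → 16 days.

16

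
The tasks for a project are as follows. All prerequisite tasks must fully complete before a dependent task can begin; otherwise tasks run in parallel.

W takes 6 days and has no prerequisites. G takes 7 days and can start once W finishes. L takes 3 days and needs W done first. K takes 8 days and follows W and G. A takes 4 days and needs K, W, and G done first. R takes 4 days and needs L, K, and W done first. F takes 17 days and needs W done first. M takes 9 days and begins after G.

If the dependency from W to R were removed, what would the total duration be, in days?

Before: longest chain W→G→K→A = 6+7+8+4 = 25, finish 25.
Dropping W→R doesn't change R's earliest start (21); another predecessor still binds.
After: W→G→K→A = 6+7+8+4 = 25 → 25 days.

25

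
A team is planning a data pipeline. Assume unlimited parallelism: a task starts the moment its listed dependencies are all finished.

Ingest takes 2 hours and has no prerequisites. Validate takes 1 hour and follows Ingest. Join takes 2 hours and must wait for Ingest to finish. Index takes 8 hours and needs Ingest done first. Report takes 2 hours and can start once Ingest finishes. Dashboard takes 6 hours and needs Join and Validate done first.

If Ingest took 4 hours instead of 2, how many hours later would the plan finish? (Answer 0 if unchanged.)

Critical path before the change: Ingest→Join→Dashboard = 2+2+6 = 10 giving 10 hours.
Ingest lies on that path, so at 4 hours the path becomes 12 hours.
That remains the longest chain; total 12 hours.
Change in finish: 12 − 10 = +2 hours.

2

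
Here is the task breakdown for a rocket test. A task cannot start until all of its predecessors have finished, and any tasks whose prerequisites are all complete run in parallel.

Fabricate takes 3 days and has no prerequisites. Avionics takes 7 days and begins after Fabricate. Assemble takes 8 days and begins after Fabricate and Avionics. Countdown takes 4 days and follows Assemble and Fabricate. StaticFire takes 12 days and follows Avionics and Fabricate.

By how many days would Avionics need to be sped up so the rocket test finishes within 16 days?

Current finish: 22 days; target: 16.
Avionics is on every critical path, so each day cut from Avionics cuts the finish by one (this holds down to a finish of 16).
Need 22 − 16 = 6 days off Avionics → Avionics becomes 1 day, finish becomes 16.

6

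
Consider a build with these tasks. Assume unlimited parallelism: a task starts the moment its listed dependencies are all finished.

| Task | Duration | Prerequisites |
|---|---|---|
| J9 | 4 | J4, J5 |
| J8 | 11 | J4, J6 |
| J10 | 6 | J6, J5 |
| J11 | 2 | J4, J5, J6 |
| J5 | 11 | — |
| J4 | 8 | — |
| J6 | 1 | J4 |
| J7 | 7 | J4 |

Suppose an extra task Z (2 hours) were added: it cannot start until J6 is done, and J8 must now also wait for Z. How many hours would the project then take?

22

Originally the project takes 20 hours.
With Z inserted, J8 now waits for max(J4, J6, Z).
New critical path: J4→J6→Z→J8 = 8+1+2+11 = 22 ⇒ 22 hours.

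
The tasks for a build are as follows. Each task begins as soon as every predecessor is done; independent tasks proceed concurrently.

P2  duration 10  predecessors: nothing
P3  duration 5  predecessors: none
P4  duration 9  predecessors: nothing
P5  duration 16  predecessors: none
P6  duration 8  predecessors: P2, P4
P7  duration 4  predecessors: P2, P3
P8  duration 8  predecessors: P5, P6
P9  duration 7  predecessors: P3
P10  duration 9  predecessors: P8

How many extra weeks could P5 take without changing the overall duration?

2

The longest chain is P2→P6→P8→P10 = 10+8+8+9 = 35; overall finish 35 weeks.
Longest path through P5: 33 weeks (earliest finish 16, latest finish 18).
Float = 35 − 33 = 2.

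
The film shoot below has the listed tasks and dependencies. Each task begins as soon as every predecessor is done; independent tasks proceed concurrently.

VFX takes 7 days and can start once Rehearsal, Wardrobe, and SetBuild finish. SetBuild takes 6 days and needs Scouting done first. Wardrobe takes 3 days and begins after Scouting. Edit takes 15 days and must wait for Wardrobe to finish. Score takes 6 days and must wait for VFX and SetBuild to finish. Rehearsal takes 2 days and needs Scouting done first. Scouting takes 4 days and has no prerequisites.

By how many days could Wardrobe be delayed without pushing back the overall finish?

1

Critical path: Scouting→SetBuild→VFX→Score = 4+6+7+6 = 23, so the finish is 23 days.
Wardrobe finishes as early as 7 and must finish by 8.
So Wardrobe can slip 8 − 7 = 1 day.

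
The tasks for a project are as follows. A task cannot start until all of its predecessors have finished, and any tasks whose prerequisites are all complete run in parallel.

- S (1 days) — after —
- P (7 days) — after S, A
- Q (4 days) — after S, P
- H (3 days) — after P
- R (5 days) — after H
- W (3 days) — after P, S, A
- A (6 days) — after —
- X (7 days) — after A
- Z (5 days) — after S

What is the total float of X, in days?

Critical path: A→P→H→R = 6+7+3+5 = 21, so the finish is 21 days.
The longest chain containing X totals 13 days.
So X can slip 21 − 13 = 8 days.

8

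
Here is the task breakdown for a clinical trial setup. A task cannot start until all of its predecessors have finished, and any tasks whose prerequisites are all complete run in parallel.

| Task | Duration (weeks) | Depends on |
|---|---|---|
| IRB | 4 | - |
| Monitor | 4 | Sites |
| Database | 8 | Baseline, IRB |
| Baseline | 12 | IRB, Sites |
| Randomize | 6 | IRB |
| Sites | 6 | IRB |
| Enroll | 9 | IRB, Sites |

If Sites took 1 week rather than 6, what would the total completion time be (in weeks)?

25

Baseline: IRB→Sites→Baseline→Database = 4+6+12+8 = 30 → 30 weeks.
Since Sites is critical, the -5 change carries straight to that chain (now 25 weeks).
That remains the longest chain; total 25 weeks.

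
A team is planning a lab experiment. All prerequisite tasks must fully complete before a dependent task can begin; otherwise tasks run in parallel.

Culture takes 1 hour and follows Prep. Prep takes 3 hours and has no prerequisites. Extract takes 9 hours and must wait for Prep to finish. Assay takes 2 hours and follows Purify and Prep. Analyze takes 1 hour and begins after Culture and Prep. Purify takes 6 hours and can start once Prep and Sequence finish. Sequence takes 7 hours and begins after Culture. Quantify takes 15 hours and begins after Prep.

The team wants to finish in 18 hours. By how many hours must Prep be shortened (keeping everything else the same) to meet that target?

Current finish: 19 hours; target: 18.
Prep is on every critical path, so each hour cut from Prep cuts the finish by one (this holds down to a finish of 17).
Need 19 − 18 = 1 hour off Prep → Prep becomes 2 hours, finish becomes 18.

1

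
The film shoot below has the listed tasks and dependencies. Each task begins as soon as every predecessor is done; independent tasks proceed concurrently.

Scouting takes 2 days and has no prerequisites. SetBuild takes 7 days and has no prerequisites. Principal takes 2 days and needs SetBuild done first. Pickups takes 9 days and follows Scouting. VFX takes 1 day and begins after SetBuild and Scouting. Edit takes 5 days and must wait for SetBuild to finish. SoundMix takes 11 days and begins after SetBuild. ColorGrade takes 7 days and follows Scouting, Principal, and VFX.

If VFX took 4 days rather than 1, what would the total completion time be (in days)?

18

Actual critical path: SetBuild→SoundMix = 7+11 = 18 ⇒ 18 days.
VFX has 3 days of float (longest path through it is 15).
New critical path: SetBuild→VFX→ColorGrade = 7+4+7 = 18 ⇒ 18 days.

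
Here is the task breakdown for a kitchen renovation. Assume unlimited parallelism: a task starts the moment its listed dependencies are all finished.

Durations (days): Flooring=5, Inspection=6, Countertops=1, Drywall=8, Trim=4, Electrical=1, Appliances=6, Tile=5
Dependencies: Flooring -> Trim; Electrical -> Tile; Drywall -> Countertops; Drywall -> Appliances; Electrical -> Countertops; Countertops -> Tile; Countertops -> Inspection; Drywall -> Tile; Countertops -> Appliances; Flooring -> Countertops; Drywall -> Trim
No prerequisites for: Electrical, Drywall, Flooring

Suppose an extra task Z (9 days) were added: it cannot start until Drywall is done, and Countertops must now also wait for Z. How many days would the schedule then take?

24

Originally the schedule takes 15 days.
With Z inserted, Countertops now waits for max(Electrical, Drywall, Flooring, Z).
New critical path: Drywall→Z→Countertops→Inspection = 8+9+1+6 = 24 ⇒ 24 days.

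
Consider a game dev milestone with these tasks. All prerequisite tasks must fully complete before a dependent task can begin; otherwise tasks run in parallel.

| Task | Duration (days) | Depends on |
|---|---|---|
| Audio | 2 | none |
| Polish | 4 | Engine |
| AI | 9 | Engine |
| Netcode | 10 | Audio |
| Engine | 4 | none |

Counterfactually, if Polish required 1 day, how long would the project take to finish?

13

Critical path before the change: Engine→AI = 4+9 = 13 giving 13 days.
The longest path through Polish is only 8 days, so Polish has float 5.
The critical path is still Engine→AI; finish is now 13 days.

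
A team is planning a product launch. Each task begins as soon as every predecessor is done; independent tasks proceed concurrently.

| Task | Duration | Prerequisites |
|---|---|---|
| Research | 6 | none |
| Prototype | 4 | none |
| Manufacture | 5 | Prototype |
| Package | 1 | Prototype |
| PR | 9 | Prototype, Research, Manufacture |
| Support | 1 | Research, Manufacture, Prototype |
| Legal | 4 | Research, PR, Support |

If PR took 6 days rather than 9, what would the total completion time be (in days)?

19

Baseline: Prototype→Manufacture→PR→Legal = 4+5+9+4 = 22 → 22 days.
PR lies on that path, so at 6 days the path becomes 19 days.
No other chain overtakes it, so the finish is 19 days.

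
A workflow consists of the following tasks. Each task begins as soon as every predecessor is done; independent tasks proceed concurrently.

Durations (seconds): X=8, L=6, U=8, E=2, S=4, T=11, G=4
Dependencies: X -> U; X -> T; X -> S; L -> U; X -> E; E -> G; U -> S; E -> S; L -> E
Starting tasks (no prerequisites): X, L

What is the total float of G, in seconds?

6

The longest chain is X→U→S = 8+8+4 = 20; overall finish 20 seconds.
Longest path through G: 14 seconds (earliest finish 14, latest finish 20).
So G can slip 20 − 14 = 6 seconds.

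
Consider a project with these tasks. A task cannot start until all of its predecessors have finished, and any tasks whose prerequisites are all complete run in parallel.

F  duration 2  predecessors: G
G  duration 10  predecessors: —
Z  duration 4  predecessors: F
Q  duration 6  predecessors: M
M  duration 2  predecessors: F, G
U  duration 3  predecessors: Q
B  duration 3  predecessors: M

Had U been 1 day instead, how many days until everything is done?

The binding path is G→F→M→Q→U = 10+2+2+6+3 = 23; finish at 23 days.
Since U is critical, the -2 change carries straight to that chain (now 21 days).
That remains the longest chain; total 21 days.

21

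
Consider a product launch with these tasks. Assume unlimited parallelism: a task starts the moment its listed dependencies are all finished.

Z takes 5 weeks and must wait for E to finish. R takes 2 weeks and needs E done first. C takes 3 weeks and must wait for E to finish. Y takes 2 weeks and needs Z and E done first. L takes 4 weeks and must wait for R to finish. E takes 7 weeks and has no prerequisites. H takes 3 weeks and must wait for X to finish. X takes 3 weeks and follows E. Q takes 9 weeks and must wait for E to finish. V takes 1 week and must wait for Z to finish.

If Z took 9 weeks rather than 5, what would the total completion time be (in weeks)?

Actual critical path: E→Q = 7+9 = 16 ⇒ 16 weeks.
Z is off the critical path — its longest chain is 14 weeks, giving 2 of slack.
New critical path: E→Z→Y = 7+9+2 = 18 ⇒ 18 weeks.

18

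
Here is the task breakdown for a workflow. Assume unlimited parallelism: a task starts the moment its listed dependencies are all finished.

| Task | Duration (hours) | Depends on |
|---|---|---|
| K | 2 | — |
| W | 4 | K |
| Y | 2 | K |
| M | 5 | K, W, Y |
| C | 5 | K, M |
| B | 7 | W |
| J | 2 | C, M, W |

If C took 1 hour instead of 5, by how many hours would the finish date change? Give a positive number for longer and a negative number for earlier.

The binding path is K→W→M→C→J = 2+4+5+5+2 = 18; finish at 18 hours.
C is on the critical path; changing it to 1 makes that path 14 hours.
No other chain overtakes it, so the finish is 14 hours.
Change in finish: 14 − 18 = -4 hours.

-4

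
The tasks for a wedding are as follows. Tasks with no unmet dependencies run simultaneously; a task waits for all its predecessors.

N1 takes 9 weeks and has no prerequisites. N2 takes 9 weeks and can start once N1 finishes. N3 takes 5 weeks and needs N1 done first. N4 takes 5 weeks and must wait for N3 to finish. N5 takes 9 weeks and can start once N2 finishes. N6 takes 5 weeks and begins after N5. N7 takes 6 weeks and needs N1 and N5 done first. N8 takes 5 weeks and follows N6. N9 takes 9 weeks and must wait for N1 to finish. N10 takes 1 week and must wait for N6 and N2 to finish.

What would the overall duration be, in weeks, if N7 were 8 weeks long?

37

Actual critical path: N1→N2→N5→N6→N8 = 9+9+9+5+5 = 37 ⇒ 37 weeks.
N7 is off the critical path — its longest chain is 33 weeks, giving 4 of slack.
That remains the longest chain; total 37 weeks.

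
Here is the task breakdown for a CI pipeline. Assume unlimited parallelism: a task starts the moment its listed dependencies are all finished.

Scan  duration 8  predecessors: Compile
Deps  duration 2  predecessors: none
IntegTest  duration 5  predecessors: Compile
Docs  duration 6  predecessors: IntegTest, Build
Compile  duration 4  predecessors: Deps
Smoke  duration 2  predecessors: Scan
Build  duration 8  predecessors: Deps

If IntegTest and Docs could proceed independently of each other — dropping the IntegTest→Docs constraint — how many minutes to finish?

16

Original critical path: Deps→Compile→IntegTest→Docs = 2+4+5+6 = 17 ⇒ 17 minutes.
Without IntegTest→Docs, Docs's earliest start moves from 11 to 10.
The longest chain is now Deps→Compile→Scan→Smoke = 2+4+8+2 = 16, so the project takes 16 minutes.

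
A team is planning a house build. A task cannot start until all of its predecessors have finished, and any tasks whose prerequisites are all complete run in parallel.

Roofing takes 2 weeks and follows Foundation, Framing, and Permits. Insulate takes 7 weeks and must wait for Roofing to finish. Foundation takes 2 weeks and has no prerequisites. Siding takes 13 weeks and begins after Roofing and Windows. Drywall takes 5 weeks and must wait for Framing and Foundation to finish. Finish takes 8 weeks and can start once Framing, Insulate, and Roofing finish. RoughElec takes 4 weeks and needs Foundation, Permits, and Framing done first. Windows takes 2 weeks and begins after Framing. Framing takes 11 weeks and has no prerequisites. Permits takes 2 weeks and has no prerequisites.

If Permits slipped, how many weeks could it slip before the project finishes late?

Critical path: Framing→Roofing→Insulate→Finish = 11+2+7+8 = 28, so the finish is 28 weeks.
The longest chain containing Permits totals 19 weeks.
So Permits can slip 11 − 2 = 9 weeks.

9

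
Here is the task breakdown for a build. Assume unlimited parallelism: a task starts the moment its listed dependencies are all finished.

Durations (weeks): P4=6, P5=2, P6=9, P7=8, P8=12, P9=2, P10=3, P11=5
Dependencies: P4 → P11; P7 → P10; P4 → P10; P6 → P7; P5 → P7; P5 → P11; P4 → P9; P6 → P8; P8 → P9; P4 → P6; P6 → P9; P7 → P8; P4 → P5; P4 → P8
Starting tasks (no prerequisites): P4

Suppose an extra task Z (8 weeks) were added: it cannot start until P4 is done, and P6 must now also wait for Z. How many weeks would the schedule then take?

45

Originally the schedule takes 37 weeks.
With Z inserted, P6 now waits for max(P4, Z).
New critical path: P4→Z→P6→P7→P8→P9 = 6+8+9+8+12+2 = 45 ⇒ 45 weeks.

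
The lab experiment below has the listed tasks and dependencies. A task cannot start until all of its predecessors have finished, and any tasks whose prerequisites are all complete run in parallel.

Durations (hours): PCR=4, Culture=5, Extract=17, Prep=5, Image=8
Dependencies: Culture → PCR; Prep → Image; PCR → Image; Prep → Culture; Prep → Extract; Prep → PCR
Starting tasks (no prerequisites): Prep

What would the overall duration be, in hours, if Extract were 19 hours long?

24

The binding path is Prep→Extract = 5+17 = 22; finish at 22 hours.
Extract lies on that path, so at 19 hours the path becomes 24 hours.
That remains the longest chain; total 24 hours.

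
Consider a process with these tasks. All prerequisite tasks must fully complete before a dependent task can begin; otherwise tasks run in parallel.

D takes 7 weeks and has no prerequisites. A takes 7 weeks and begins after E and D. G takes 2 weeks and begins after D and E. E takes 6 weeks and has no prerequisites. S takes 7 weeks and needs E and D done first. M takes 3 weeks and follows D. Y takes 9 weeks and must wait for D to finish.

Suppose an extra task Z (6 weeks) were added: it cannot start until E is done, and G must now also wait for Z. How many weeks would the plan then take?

16

Originally the plan takes 16 weeks.
With Z inserted, G now waits for max(D, E, Z).
New critical path: D→Y = 7+9 = 16 ⇒ 16 weeks.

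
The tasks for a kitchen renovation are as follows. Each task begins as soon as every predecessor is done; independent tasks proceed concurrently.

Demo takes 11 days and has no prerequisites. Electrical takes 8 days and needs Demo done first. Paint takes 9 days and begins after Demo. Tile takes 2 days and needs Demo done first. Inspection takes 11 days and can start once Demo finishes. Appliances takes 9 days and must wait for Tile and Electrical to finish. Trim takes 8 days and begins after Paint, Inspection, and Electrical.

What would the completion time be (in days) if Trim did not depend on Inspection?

28

With the dependency in place, Demo→Inspection→Trim = 11+11+8 = 30 sets the finish at 30 days.
Without Inspection→Trim, Trim's earliest start moves from 22 to 20.
New critical path: Demo→Electrical→Appliances = 11+8+9 = 28 ⇒ 28 days.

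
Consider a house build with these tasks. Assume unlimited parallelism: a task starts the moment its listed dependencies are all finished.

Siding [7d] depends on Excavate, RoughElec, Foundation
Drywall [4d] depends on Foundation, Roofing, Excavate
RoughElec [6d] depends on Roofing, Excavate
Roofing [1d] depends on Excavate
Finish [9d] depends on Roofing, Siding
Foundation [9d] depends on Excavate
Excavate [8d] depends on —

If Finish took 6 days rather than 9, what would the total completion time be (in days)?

Critical path before the change: Excavate→Foundation→Siding→Finish = 8+9+7+9 = 33 giving 33 days.
Finish lies on that path, so at 6 days the path becomes 30 days.
The critical path is still Excavate→Foundation→Siding→Finish; finish is now 30 days.

30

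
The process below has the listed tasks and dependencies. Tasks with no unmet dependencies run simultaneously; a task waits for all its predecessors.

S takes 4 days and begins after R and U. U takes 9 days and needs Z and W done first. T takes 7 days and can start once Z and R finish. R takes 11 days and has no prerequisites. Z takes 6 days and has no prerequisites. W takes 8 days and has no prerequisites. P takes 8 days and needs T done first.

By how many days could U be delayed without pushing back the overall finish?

5

R→T→P = 11+7+8 = 26 sets the makespan at 26 days.
U finishes as early as 17 and must finish by 22.
So U can slip 22 − 17 = 5 days.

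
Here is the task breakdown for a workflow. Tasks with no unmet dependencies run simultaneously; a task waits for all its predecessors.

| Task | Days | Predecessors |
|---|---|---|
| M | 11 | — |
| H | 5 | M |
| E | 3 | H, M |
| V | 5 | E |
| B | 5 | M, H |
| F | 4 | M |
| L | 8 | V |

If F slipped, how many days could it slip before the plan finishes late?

M→H→E→V→L = 11+5+3+5+8 = 32 sets the makespan at 32 days.
Longest path through F: 15 days (earliest finish 15, latest finish 32).
So F can slip 32 − 15 = 17 days.

17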